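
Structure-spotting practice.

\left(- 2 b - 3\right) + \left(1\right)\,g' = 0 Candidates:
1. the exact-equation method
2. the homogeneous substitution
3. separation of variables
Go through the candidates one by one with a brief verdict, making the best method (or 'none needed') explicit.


Diagnosis: no special technique — solved for the derivative, g never appears on the right — this is a direct integration in b, not a differential-equations problem at heart.
- the exact-equation method — with the unknown absent from both coefficients, the cross-partial test holds emptily — nothing for the exact method to work on.
- the homogeneous substitution — the ratio of the variables does not determine the slope.
- separation of variables — with no unknown in the slope, separating variables is a formality — the equation integrates directly.


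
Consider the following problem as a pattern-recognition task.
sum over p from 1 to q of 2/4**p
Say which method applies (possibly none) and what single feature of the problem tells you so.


Best approach: the geometric series formula — consecutive terms stand in a fixed index-free ratio — the geometric sum formula closes it.


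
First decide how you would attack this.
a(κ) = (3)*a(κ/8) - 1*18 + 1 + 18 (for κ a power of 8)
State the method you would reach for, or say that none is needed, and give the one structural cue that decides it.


Method: the master substitution — the argument shrinks by the factor 8, so measure the index on a logarithmic scale and the recursion becomes a shift.


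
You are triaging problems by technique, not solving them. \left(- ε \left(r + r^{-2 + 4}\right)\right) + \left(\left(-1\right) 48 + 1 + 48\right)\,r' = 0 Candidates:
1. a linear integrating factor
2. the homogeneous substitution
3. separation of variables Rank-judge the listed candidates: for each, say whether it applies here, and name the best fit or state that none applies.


Verdict: separation of variables — the slope splits multiplicatively: ε carrying all ε-dependence times (r + r^{-2 + 4}) carrying all r-dependence — separate and integrate. Rearranged, this also fits the Bernoulli template directly; separation reads the product structure as given.
- a linear integrating factor: the unknown enters nonlinearly (through a power, a denominator, or a transcendental function), which the linear integrating-factor recipe cannot absorb as-is — any repair would come from a preliminary substitution, not the factor.
- the homogeneous substitution: the slope changes under joint rescaling, failing the degree-zero test.
- separation of variables — applies; the problem has the shape this method handles.


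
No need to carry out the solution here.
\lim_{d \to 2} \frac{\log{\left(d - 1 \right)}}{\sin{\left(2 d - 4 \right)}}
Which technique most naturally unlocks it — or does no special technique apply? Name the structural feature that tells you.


Method: l'Hôpital's rule (0/0) — numerator and denominator both vanish at 2 — a genuine 0/0 form, which is exactly when l'Hôpital applies. A first-order expansion at the point is an equally standard path; the rule packages it.


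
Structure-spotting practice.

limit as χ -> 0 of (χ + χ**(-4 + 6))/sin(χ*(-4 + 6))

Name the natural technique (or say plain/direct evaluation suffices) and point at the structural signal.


Technique: l'Hôpital's rule (0/0) — substituting 0 gives 0 over 0; differentiate top and bottom once and re-evaluate. A local series expansion at the point resolves it as well; the rule is the packaged version of that step.


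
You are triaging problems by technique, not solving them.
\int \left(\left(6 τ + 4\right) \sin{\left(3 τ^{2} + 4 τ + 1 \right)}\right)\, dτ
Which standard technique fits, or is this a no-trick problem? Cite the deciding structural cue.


Verdict: u-substitution — the only nontrivial dependence routes through 3 τ^{2} + 4 τ + 1, whose derivative supplies the leftover factor up to a constant multiple — u = 3 τ^{2} + 4 τ + 1 flattens it.


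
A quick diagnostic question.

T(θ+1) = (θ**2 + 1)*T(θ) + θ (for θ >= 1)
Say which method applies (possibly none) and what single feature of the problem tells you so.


Verdict: a summation factor — one step of memory with a weight θ**2 + 1 that changes as the index grows — the summation-factor construction is built for this.


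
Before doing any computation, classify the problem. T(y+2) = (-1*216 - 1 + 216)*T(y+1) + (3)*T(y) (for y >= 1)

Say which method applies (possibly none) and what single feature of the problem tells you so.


Best approach: the characteristic-root method — shift-invariance with fixed coefficients calls for exponential trials; the characteristic polynomial finds every r^y.


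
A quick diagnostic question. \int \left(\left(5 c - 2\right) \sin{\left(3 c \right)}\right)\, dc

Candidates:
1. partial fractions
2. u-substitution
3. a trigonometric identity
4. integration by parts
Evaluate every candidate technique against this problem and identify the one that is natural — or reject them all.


Best approach: integration by parts — a polynomial factor 5 c - 2 multiplies \sin{\left(3 c \right)}; differentiating 5 c - 2 lowers its degree while \sin{\left(3 c \right)} integrates cleanly, so parts wins.
- partial fractions: the expression is not a ratio of polynomials that decomposes further.
- u-substitution — no subexpression of the integrand pairs with its own derivative as a factor — individual terms may offer their own substitutions, but any change of variable covering the whole integral would have to be constructed from outside the expression.
- a trigonometric identity: the trigonometric factor has no even power to reduce and no cross-frequency product to convert — the standard power-reduction and product-to-sum identities do not engage it.
- integration by parts — applies; the problem has the shape this method handles.


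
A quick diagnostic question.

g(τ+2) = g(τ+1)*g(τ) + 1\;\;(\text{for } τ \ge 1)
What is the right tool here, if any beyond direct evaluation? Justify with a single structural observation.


Method: no special technique — no ansatz, no master substitution, no summation factor survives the nonlinearity here.


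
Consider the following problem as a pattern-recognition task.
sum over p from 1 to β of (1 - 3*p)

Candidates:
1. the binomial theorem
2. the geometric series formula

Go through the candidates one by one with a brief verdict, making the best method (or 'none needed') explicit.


Diagnosis: no special technique — Faulhaber territory: sum each constant-multiple power of p with its closed-form formula, no trick required.
- the binomial theorem: there is no pair of bases whose matched powers would reassemble into a single binomial power.
- the geometric series formula: there is no constant term-to-term ratio.


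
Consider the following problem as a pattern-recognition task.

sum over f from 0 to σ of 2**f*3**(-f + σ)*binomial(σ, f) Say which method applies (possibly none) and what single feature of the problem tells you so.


Technique: the binomial theorem — binomial coefficients against complementary powers of 2 and 3: recognize the binomial expansion and resum.


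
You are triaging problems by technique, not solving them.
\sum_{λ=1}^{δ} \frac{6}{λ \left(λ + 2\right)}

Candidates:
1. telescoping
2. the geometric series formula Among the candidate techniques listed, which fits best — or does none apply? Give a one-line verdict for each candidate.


Technique: telescoping — one partial-fraction pass turns \frac{6}{λ \left(λ + 2\right)} into a shifted difference, and shifted differences telescope.
- telescoping: a fit — the right tool for this form.
- the geometric series formula — there is no constant term-to-term ratio.


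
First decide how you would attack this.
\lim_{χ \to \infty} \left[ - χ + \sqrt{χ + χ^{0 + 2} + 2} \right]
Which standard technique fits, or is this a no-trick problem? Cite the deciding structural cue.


Best approach: conjugate multiplication — this difference gives up after one conjugate multiplication — the radical structure cancels against its conjugate.


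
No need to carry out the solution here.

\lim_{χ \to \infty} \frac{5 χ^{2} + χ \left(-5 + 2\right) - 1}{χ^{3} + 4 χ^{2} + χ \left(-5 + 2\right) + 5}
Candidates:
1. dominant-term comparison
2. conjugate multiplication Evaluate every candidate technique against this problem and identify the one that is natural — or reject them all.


Method: dominant-term comparison — as χ grows, only the highest-degree terms matter — compare leading terms and read the limit off.
- dominant-term comparison — applies; the problem has the shape this method handles.
- conjugate multiplication — there are no radicals in tension whose conjugate would simplify matters.


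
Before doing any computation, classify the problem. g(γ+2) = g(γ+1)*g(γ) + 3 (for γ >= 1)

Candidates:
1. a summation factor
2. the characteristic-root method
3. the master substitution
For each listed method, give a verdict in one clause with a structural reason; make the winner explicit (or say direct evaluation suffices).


Method: no special technique — no ansatz, no master substitution, no summation factor survives the nonlinearity here.
- a summation factor — the recursion is nonlinear — outside the first-order linear family a summation factor addresses.
- the characteristic-root method — nonlinearity rules out exponential-mode superposition from the start.
- the master substitution — with no divided-index recursive call, reindexing by powers of a base buys nothing.


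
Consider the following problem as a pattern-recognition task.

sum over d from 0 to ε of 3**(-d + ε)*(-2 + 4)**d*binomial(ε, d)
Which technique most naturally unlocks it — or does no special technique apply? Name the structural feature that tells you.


Technique: the binomial theorem — binomial coefficients against complementary powers of (-2 + 4) and 3: recognize the binomial expansion and resum.


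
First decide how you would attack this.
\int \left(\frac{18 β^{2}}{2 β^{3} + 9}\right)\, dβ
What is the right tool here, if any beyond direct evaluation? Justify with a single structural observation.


Technique: u-substitution — structure check: outer function, inner expression 2 β^{3} + 9, inner derivative as a factor — the classic u = 2 β^{3} + 9 pattern.


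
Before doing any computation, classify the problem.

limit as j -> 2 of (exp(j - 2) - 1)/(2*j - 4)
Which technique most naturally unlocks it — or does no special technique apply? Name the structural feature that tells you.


Best approach: l'Hôpital's rule (0/0) — plug in 2: top and bottom both hit zero, so differentiate each and retry. Known elementary limits would finish this too — the rule just bypasses the case analysis.


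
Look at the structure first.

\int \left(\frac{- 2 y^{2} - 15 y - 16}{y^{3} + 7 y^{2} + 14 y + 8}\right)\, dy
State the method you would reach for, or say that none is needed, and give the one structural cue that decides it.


Technique: partial fractions — once y^{3} + 7 y^{2} + 14 y + 8 is factored, each root contributes a simple-fraction term; integrate them one at a time.


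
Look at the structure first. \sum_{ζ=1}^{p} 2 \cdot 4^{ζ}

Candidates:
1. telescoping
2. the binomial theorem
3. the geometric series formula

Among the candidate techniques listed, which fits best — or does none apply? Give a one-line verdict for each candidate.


Diagnosis: the geometric series formula — check a ratio of consecutive terms: it is 4, independent of the index, so the geometric formula closes the sum.
- telescoping: the summand is not presented as a shifted difference — a telescoping rewrite may exist, but the displayed structure does not offer one.
- the binomial theorem — the summand does not match any term pattern of an expanded binomial power.
- the geometric series formula — yes — fits the structure here.


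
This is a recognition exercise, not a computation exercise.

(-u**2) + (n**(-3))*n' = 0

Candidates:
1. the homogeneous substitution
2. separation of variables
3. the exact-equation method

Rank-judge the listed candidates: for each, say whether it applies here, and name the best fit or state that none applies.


Verdict: separation of variables — one side of the product carries the independent variable, the other the unknown — the textbook separation shape.
- the homogeneous substitution: the slope changes under joint rescaling, failing the degree-zero test.
- separation of variables — a fit — the right tool for this form.
- the exact-equation method: with no real cross-dependence between the variables, the exact-equation machinery is a detour rather than the natural reading.


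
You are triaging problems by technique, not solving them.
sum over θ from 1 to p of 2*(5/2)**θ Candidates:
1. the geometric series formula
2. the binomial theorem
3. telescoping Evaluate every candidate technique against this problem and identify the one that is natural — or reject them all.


Verdict: the geometric series formula — term-over-term division gives 5/2 every time — index-free ratio, geometric sum formula applies.
- the geometric series formula: yes, a natural case for it.
- the binomial theorem: the summand does not match any term pattern of an expanded binomial power.
- telescoping — neither a shifted-difference shape nor integer-spaced poles are present.


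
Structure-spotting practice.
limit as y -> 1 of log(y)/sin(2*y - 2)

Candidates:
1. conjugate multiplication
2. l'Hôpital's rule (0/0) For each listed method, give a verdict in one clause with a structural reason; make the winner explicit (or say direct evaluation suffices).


Verdict: l'Hôpital's rule (0/0) — both numerator and denominator vanish at 1: the genuine 0/0 indeterminate that l'Hôpital exists for. The standard small-argument limits would also carry it; the rule is the systematic route.
- conjugate multiplication: multiplying by a conjugate would not remove any indeterminacy here.
- l'Hôpital's rule (0/0) — yes, a natural case for it.


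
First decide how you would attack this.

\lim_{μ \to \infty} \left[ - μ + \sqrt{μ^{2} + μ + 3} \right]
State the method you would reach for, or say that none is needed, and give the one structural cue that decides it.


Best approach: conjugate multiplication — neither \sqrt{μ^{2} + μ + 3} nor μ converges alone, so rewrite their difference as a conjugate-rationalized quotient first.


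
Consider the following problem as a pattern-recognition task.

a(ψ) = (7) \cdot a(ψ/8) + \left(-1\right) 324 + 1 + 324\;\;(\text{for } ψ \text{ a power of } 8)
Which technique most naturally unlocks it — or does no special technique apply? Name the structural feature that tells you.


Diagnosis: the master substitution — the argument shrinks by the factor 8, so measure the index on a logarithmic scale and the recursion becomes a shift.


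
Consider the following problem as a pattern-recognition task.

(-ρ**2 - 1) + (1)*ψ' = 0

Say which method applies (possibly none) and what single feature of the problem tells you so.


Best approach: no special technique — with ψ absent the equation is not coupled at all: direct integration in ρ.


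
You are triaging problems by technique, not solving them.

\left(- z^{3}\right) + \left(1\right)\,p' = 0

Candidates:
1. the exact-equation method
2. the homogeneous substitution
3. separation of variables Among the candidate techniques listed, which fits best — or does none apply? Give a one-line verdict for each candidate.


Method: no special technique — solved for the derivative, no p appears — this is antidifferentiation in z wearing ODE clothing.
- the exact-equation method — with the unknown absent from both coefficients, the cross-partial test holds emptily — nothing for the exact method to work on.
- the homogeneous substitution: solved for the derivative, the right side changes under joint scaling of the two variables.
- separation of variables: any separation here is vacuous (nothing depends on the unknown); direct integration is the honest label.


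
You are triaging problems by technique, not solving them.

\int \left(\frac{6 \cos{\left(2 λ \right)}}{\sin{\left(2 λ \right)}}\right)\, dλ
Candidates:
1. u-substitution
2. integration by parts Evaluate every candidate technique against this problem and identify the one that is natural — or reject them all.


Diagnosis: u-substitution — a chain-rule shadow: 6 \cos{\left(2 λ \right)} alongside a function of \sin{\left(2 λ \right)} means u = \sin{\left(2 λ \right)} unwinds the composition in one step.
- u-substitution — a fit — the right tool for this form.
- integration by parts — the nonconstant-polynomial-times-standard-kernel pattern (an exp, sine, cosine, or logarithm partner) is absent.


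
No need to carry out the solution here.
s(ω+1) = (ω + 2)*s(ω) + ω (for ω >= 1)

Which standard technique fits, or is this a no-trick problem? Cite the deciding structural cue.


Best approach: a summation factor — it is first-order linear but the coefficient ω + 2 depends on the index, so multiply through by a summation factor to telescope it.


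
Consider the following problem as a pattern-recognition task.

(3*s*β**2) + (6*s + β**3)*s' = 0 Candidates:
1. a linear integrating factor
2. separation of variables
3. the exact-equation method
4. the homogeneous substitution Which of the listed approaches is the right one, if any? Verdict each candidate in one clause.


Technique: the exact-equation method — checking ∂/∂s of 3*s*β**2 against ∂/∂β of 6*s + β**3: they match — the equation is exact as it stands.
- a linear integrating factor: a nonlinear term in the unknown puts this outside the integrating-factor template.
- separation of variables: the two dependences do not factor apart.
- the exact-equation method: yes — fits the structure here.
- the homogeneous substitution — the ratio substitution does not collapse this equation.


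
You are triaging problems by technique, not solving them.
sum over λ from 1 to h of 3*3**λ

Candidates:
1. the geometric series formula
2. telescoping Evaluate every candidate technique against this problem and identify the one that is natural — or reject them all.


Verdict: the geometric series formula — the ratio of consecutive terms is the constant 3, independent of the index — a geometric sum.
- the geometric series formula — applicable, and directly so.
- telescoping — in the displayed form, no term reappears at a neighboring index to cancel against.


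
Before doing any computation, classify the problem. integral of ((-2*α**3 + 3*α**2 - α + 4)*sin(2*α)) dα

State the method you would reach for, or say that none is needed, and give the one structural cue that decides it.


Verdict: integration by parts — the integrand splits as -2*α**3 + 3*α**2 - α + 4 times sin(2*α) — repeatedly differentiating the polynomial part kills it, which is the parts ladder.


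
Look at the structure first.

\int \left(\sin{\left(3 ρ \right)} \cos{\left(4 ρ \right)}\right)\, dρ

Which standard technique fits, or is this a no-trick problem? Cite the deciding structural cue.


Method: a trigonometric identity — two different frequencies multiply in \sin{\left(3 ρ \right)} \cos{\left(4 ρ \right)}; the product-to-sum formula separates them.


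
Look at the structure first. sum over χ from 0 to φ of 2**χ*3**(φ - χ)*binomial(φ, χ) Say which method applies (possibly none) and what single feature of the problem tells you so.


Technique: the binomial theorem — the summand is term χ of a binomial expansion in 2 and 3; the whole sum is a single power.


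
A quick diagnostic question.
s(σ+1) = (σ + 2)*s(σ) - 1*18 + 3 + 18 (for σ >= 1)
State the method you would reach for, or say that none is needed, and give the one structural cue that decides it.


Verdict: a summation factor — an index-dependent multiplier σ + 2 rules out characteristic roots; a summation factor converts it to a pure difference.


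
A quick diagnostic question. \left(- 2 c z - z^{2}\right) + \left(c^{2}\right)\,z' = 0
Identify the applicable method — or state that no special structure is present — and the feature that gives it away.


Technique: the homogeneous substitution — the slope is degree-zero homogeneous: the ratio substitution v = z/c collapses it. This doubles as a Bernoulli equation in the unknown as written; the homogeneous route needs no setup at all.


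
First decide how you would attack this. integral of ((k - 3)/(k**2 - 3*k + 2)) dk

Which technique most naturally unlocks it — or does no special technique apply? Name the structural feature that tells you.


Diagnosis: partial fractions — a proper rational integrand over the factorable k**2 - 3*k + 2: partial fractions reduce it to elementary pieces.


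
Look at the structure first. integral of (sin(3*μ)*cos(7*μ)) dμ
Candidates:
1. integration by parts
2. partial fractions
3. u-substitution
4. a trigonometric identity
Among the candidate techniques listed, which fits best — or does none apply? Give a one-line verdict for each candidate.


Best approach: a trigonometric identity — cross-frequency products like sin(3*μ)*cos(7*μ) are the textbook product-to-sum case — the identity converts them to directly integrable sinusoids.
- integration by parts: not the fit here: there is no polynomial factor to ladder down — parts can still close the trigonometric product by recursion, though the identity rewrite is the direct route.
- partial fractions: the expression is not a ratio of polynomials that decomposes further.
- u-substitution: no subexpression of the integrand serves as a whole-integral substitution inner — individual terms may offer their own, but none carries its derivative as a factor of the full integrand; a working change of variable would have to be constructed from outside the expression.
- a trigonometric identity: applies; the problem has the shape this method handles.


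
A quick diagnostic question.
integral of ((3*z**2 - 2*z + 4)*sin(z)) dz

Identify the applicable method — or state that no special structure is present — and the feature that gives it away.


Verdict: integration by parts — 3*z**2 - 2*z + 4 dies after finitely many derivatives while sin(z) cycles under integration — the tabular/parts setup.


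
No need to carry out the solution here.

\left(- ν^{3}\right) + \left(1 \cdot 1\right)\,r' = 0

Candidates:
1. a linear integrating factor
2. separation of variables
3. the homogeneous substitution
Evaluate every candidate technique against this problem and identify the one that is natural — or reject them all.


Best approach: no special technique — the slope is a function of ν alone, so integrate both sides directly.
- a linear integrating factor: with the unknown absent the integrating factor is a formality; direct integration is the working structure.
- separation of variables — any separation here is vacuous (nothing depends on the unknown); direct integration is the honest label.
- the homogeneous substitution — rescaling both variables together changes the slope, so no ratio substitution collapses it.


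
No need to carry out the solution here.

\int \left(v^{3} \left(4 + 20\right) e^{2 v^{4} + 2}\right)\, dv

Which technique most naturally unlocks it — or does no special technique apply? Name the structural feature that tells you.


Diagnosis: u-substitution — collected, the integrand has one factor that is, up to a constant, the derivative of an inner expression the rest depends on — substitute for that inner expression.


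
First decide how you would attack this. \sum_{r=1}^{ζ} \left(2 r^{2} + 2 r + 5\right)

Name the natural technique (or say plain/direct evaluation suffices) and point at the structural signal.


Technique: no special technique — constant-multiple powers of r with no cancellation partners and no common ratio — use the standard power-sum formulas.


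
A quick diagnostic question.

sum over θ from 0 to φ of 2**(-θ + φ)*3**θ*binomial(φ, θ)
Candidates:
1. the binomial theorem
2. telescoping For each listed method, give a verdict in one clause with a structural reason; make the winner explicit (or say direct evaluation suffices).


Technique: the binomial theorem — terms weighting binomial(φ, θ) against matched powers of 3 and 2 reassemble into (3 + 2)^φ by the binomial theorem.
- the binomial theorem: applies; the problem has the shape this method handles.
- telescoping: as presented, consecutive terms share no shifted copy to cancel against — no rewrite is on display to change that.


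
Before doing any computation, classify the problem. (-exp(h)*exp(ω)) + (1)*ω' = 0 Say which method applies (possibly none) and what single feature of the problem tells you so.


Method: separation of variables — the slope splits multiplicatively: exp(h) carrying all h-dependence times exp(ω) carrying all ω-dependence — separate and integrate.


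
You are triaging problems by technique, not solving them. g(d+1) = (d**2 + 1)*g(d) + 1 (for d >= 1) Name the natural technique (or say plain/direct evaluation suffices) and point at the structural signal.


Method: a summation factor — with the index-dependent coefficient d**2 + 1, dividing by the cumulative product turns the left side into a pure difference.


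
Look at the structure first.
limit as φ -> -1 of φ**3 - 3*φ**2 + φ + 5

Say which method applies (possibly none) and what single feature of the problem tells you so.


Verdict: no special technique — no vanishing denominator and no indeterminate clash at the point — evaluation is immediate.


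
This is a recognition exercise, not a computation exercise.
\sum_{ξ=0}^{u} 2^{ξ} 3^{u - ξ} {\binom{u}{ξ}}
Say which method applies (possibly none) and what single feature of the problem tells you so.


Verdict: the binomial theorem — terms weighting {\binom{u}{ξ}} against matched powers of 2 and 3 reassemble into (2 + 3)^u by the binomial theorem.


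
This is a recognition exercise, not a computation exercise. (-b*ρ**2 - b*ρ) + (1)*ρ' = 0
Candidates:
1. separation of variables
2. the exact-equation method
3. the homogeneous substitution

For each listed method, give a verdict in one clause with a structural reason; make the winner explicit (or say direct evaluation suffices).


Method: separation of variables — all dependence on the two variables factors apart, the defining separable shape. This doubles as a Bernoulli equation in the unknown as written; dividing and integrating works on it directly.
- separation of variables — a fit — the right tool for this form.
- the exact-equation method — the cross partial derivatives disagree, so no single potential exists.
- the homogeneous substitution: the slope changes under joint rescaling, failing the degree-zero test.


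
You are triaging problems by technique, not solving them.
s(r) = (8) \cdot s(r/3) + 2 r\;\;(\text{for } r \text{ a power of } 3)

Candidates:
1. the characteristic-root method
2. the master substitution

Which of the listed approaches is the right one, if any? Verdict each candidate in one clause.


Technique: the master substitution — treat m = log base 3 of r as the new clock: one recursion step advances m by one while r scales by 3.
- the characteristic-root method: the recursion divides its index rather than shifting it — outside the constant-shift family the root method covers.
- the master substitution — applies; the problem has the shape this method handles.


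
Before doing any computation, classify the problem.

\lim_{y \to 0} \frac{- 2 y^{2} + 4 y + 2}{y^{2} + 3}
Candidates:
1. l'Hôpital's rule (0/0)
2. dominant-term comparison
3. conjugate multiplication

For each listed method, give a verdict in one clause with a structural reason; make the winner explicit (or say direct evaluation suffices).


Diagnosis: no special technique — no vanishing denominator and no indeterminate clash at the point — evaluation is immediate.
- l'Hôpital's rule (0/0): substituting the point produces a determinate value, not a 0 over 0 clash.
- dominant-term comparison — no ranking of term growth rates resolves the limit here.
- conjugate multiplication — there is no infinity-minus-infinity radical difference to rationalize.


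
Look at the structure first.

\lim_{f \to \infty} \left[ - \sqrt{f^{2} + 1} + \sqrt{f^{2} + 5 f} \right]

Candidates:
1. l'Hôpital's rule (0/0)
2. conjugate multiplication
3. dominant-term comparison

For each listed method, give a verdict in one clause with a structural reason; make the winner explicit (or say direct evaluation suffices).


Method: conjugate multiplication — two divergent pieces with a minus sign between them and a radical in the mix: rationalize \sqrt{f^{2} + 5 f} - \sqrt{f^{2} + 1} before any limit law applies.
- l'Hôpital's rule (0/0): the expression is a difference driving to ∞ − ∞, not a 0/0 quotient — there is no ratio for the rule to differentiate.
- conjugate multiplication: yes, a natural case for it.
- dominant-term comparison — no ranking of term growth rates resolves the limit here.


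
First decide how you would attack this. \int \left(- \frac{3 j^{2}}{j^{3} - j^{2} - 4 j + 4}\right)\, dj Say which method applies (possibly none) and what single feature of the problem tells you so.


Diagnosis: partial fractions — the bottom factors while the top stays lower-degree — split into simple fractions and integrate piece by piece.


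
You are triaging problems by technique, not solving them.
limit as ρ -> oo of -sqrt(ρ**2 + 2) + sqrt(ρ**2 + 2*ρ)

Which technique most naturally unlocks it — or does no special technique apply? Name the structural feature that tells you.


Technique: conjugate multiplication — the ∞ − ∞ radical form is the exact trigger for the conjugate maneuver.


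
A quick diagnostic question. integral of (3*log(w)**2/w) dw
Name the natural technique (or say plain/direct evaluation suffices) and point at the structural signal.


Verdict: u-substitution — read it as f(log(w)) times a constant multiple of d(log(w)): one substitution, u = log(w), finishes it.


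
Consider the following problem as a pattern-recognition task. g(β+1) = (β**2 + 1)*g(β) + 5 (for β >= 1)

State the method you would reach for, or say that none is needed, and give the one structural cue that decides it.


Best approach: a summation factor — one-term recursion with variable weight β**2 + 1 is solved by product normalization, not by root-finding.


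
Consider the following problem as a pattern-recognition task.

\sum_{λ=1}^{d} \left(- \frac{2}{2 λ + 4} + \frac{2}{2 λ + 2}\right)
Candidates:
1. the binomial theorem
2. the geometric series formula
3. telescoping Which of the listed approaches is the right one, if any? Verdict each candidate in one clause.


Verdict: telescoping — each term adds \frac{2}{2 λ + 2} and subtracts the same expression advanced one index; that subtracted piece cancels against the next term's added copy — only the boundary terms survive.
- the binomial theorem — no binomial coefficients pair up with complementary powers here.
- the geometric series formula — the term-to-term ratio drifts with the index — the one thing the geometric formula cannot absorb.
- telescoping: yes — fits the structure here.


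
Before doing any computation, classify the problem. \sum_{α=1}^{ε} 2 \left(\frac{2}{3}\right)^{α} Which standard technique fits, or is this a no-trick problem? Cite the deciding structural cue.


Method: the geometric series formula — each term is \frac{2}{3} times the previous one, so the geometric-series formula applies directly.


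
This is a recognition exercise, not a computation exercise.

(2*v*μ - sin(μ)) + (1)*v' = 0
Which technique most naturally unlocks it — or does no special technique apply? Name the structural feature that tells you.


Verdict: a linear integrating factor — linear in the unknown with genuine forcing: multiply through by the exponential of the integrated coefficient and the left side closes into one derivative.


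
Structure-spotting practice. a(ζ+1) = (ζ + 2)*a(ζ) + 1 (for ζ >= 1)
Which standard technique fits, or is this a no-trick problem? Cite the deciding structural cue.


Diagnosis: a summation factor — it is first-order linear but the coefficient ζ + 2 depends on the index, so multiply through by a summation factor to telescope it.


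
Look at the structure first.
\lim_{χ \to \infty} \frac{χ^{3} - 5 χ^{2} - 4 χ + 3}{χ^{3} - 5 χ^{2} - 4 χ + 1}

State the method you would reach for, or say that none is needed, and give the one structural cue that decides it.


Technique: dominant-term comparison — as χ grows, only the highest-degree terms matter — compare leading terms and read the limit off. As a single quotient, the ∞/∞ shape would yield to repeated differentiation as well — the growth comparison gets there in one look.


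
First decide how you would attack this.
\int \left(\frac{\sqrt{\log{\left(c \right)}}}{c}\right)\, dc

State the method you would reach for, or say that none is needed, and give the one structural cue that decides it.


Method: u-substitution — collected, the integrand has one factor that is, up to a constant, the derivative of an inner expression the rest depends on — substitute for that inner expression.


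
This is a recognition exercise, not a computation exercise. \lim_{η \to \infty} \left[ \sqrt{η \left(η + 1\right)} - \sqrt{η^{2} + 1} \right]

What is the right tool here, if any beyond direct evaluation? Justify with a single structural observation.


Verdict: conjugate multiplication — infinity minus infinity with a radical in play — multiply by the conjugate so the divergences of \sqrt{η \left(η + 1\right)} and \sqrt{η^{2} + 1} annihilate.


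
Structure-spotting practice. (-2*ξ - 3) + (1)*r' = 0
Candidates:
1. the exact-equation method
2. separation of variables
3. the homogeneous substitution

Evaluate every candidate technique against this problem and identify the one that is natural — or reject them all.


Verdict: no special technique — with r absent the equation is not coupled at all: direct integration in ξ.
- the exact-equation method: with the unknown absent from both coefficients, the cross-partial test holds emptily — nothing for the exact method to work on.
- separation of variables — separation is only trivially available — with the unknown absent from the slope this is a direct integration, not a separation problem.
- the homogeneous substitution — the ratio of the variables does not determine the slope.


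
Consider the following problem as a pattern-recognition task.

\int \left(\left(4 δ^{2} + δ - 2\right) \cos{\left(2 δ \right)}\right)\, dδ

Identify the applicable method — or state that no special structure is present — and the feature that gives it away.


Diagnosis: integration by parts — a polynomial factor 4 δ^{2} + δ - 2 multiplies \cos{\left(2 δ \right)}; differentiating 4 δ^{2} + δ - 2 lowers its degree while \cos{\left(2 δ \right)} integrates cleanly, so parts wins.


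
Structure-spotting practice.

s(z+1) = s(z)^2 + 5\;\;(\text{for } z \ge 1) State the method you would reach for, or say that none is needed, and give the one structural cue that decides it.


Technique: no special technique — this one you iterate or analyze qualitatively: the nonlinearity defeats linear solution methods.


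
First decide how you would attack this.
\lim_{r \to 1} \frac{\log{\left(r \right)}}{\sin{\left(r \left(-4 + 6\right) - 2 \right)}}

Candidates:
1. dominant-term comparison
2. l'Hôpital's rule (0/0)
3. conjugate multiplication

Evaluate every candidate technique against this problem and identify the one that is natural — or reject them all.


Best approach: l'Hôpital's rule (0/0) — the 0/0 form at 1 is the signature situation for l'Hôpital's rule. A first-order expansion at the point is an equally standard path; the rule packages it.
- dominant-term comparison: leading-power comparison does not apply to this form.
- l'Hôpital's rule (0/0): yes, a natural case for it.
- conjugate multiplication — there are no radicals in tension whose conjugate would simplify matters.


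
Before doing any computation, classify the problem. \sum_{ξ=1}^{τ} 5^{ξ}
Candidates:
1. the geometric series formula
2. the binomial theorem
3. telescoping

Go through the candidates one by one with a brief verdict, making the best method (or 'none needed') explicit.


Technique: the geometric series formula — check a ratio of consecutive terms: it is 5, independent of the index, so the geometric formula closes the sum.
- the geometric series formula — a fit — the right tool for this form.
- the binomial theorem: the summand does not match any term pattern of an expanded binomial power.
- telescoping — computed from the summand as displayed, the partial sums build up without the pairwise collapse telescoping exploits.


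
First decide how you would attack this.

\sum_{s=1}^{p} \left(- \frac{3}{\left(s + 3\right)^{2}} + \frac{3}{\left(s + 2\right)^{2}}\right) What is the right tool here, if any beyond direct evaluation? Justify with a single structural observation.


Best approach: telescoping — the summand is built as \frac{3}{\left(s + 2\right)^{2}} minus its own successor — adjacent terms annihilate down the line.


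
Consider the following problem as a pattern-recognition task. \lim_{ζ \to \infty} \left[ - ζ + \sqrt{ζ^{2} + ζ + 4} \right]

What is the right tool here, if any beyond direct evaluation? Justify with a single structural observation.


Diagnosis: conjugate multiplication — \sqrt{ζ^{2} + ζ + 4} and ζ both blow up, but their difference is tame once the conjugate rationalizes it.


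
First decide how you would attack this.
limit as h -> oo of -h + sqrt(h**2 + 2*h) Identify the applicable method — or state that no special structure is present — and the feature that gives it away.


Technique: conjugate multiplication — the ∞ − ∞ radical form is the exact trigger for the conjugate maneuver.


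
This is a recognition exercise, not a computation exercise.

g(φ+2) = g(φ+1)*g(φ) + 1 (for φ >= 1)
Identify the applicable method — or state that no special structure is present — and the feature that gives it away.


Diagnosis: no special technique — once the recursion is nonlinear, characteristic roots, master substitutions, and summation factors are all off the table.


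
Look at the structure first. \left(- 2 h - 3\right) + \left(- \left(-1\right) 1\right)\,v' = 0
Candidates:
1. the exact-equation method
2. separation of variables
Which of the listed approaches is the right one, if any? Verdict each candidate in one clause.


Diagnosis: no special technique — with v absent the equation is not coupled at all: direct integration in h.
- the exact-equation method — with the unknown absent from both coefficients, the cross-partial test holds emptily — nothing for the exact method to work on.
- separation of variables: any separation here is vacuous (nothing depends on the unknown); direct integration is the honest label.


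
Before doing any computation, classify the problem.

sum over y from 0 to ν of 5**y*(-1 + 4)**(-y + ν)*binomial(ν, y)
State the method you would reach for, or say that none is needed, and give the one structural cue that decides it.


Verdict: the binomial theorem — binomial(ν, y) weighting matched powers of 5 and (-1 + 4) is the expanded form of (5 + (-1 + 4))^ν — fold it back up.


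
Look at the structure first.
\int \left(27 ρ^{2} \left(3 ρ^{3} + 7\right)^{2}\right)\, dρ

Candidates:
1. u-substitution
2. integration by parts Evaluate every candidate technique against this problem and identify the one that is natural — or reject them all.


Technique: u-substitution — gathered as a product, the integrand carries the factor 27 ρ^{2} — up to a constant, the derivative of the inner expression 3 ρ^{3} + 7 — so u = 3 ρ^{3} + 7 collapses the integral. Nothing stops a full expansion here — the substitution simply spares the algebra.
- u-substitution: a fit — the right tool for this form.
- integration by parts: parts would only shuffle a directly integrable integrand.
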